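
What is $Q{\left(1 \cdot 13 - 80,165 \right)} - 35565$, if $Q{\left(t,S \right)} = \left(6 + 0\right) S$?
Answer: $-34575$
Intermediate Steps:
$Q{\left(t,S \right)} = 6 S$
$Q{\left(1 \cdot 13 - 80,165 \right)} - 35565 = 6 \cdot 165 - 35565 = 990 - 35565 = -34575$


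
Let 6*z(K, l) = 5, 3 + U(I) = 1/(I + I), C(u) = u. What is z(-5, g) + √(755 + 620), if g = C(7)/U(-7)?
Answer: ⅚ + 5*√55 ≈ 37.914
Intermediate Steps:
U(I) = -3 + 1/(2*I) (U(I) = -3 + 1/(I + I) = -3 + 1/(2*I))
g = -98/43 (g = 7/(-3 + (½)/(-7)) = 7/(-3 + (½)*(-⅐)) = 7/(-3 - 1/14) = 7/(-43/14) = 7*(-14/43) = -98/43 ≈ -2.2791)
z(K, l) = ⅚ (z(K, l) = (⅙)*5 = ⅚)
z(-5, g) + √(755 + 620) = ⅚ + √(755 + 620) = ⅚ + √1375 = ⅚ + 5*√55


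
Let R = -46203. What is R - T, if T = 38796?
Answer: -84999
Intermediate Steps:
R - T = -46203 - 1*38796 = -46203 - 38796 = -84999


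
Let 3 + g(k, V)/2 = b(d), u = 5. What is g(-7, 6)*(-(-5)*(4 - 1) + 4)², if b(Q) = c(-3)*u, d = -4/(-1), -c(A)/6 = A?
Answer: 62814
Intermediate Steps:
c(A) = -6*A
d = 4 (d = -4*(-1) = 4)
b(Q) = 90 (b(Q) = -6*(-3)*5 = 18*5 = 90)
g(k, V) = 174 (g(k, V) = -6 + 2*90 = -6 + 180 = 174)
g(-7, 6)*(-(-5)*(4 - 1) + 4)² = 174*(-(-5)*(4 - 1) + 4)² = 174*(-(-5)*3 + 4)² = 174*(-1*(-15) + 4)² = 174*(15 + 4)² = 174*19² = 174*361 = 62814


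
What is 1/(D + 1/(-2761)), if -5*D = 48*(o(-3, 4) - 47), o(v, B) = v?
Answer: 2761/1325279 ≈ 0.0020833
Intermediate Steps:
D = 480 (D = -48*(-3 - 47)/5 = -48*(-50)/5 = -⅕*(-2400) = 480)
1/(D + 1/(-2761)) = 1/(480 + 1/(-2761)) = 1/(480 - 1/2761) = 1/(1325279/2761) = 2761/1325279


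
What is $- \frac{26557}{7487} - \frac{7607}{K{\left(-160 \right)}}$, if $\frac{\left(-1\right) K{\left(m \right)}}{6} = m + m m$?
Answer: $- \frac{3996706871}{1142815680} \approx -3.4972$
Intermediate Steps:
$K{\left(m \right)} = - 6 m - 6 m^{2}$ ($K{\left(m \right)} = - 6 \left(m + m m\right) = - 6 \left(m + m^{2}\right) = - 6 m - 6 m^{2}$)
$- \frac{26557}{7487} - \frac{7607}{K{\left(-160 \right)}} = - \frac{26557}{7487} - \frac{7607}{\left(-6\right) \left(-160\right) \left(1 - 160\right)} = \left(-26557\right) \frac{1}{7487} - \frac{7607}{\left(-6\right) \left(-160\right) \left(-159\right)} = - \frac{26557}{7487} - \frac{7607}{-152640} = - \frac{26557}{7487} - - \frac{7607}{152640} = - \frac{26557}{7487} + \frac{7607}{152640} = - \frac{3996706871}{1142815680}$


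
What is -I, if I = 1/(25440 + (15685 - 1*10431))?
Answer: -1/30694 ≈ -3.2580e-5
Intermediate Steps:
I = 1/30694 (I = 1/(25440 + (15685 - 10431)) = 1/(25440 + 5254) = 1/30694 ≈ 3.2580e-5)
-I = -1*1/30694 = -1/30694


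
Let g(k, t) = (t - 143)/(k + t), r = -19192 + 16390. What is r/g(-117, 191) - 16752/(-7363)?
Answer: -127158269/29452 ≈ -4317.5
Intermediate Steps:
r = -2802
g(k, t) = (-143 + t)/(k + t)
r/g(-117, 191) - 16752/(-7363) = -2802*(-117 + 191)/(-143 + 191) - 16752/(-7363) = -2802/(48/74) - 16752*(-1/7363) = -2802/((1/74)*48) + 16752/7363 = -2802/24/37 + 16752/7363 = -2802*37/24 + 16752/7363 = -17279/4 + 16752/7363 = -127158269/29452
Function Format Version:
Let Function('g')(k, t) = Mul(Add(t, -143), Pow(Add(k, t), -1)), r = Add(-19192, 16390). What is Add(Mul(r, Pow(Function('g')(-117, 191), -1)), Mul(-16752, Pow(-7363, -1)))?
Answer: Rational(-127158269, 29452) ≈ -4317.5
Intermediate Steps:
r = -2802
Function('g')(k, t) = Mul(Pow(Add(k, t), -1), Add(-143, t)) (Function('g')(k, t) = Mul(Add(-143, t), Pow(Add(k, t), -1)) = Mul(Pow(Add(k, t), -1), Add(-143, t)))
Add(Mul(r, Pow(Function('g')(-117, 191), -1)), Mul(-16752, Pow(-7363, -1))) = Add(Mul(-2802, Pow(Mul(Pow(Add(-117, 191), -1), Add(-143, 191)), -1)), Mul(-16752, Pow(-7363, -1))) = Add(Mul(-2802, Pow(Mul(Pow(74, -1), 48), -1)), Mul(-16752, Rational(-1, 7363))) = Add(Mul(-2802, Pow(Mul(Rational(1, 74), 48), -1)), Rational(16752, 7363)) = Add(Mul(-2802, Pow(Rational(24, 37), -1)), Rational(16752, 7363)) = Add(Mul(-2802, Rational(37, 24)), Rational(16752, 7363)) = Add(Rational(-17279, 4), Rational(16752, 7363)) = Rational(-127158269, 29452)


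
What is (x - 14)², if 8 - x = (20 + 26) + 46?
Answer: 9604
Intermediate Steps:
x = -84 (x = 8 - ((20 + 26) + 46) = 8 - (46 + 46) = 8 - 1*92 = 8 - 92 = -84)
(x - 14)² = (-84 - 14)² = (-98)² = 9604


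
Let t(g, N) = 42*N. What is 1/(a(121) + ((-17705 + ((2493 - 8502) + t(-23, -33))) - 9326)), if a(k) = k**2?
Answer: -1/19785 ≈ -5.0543e-5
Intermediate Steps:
1/(a(121) + ((-17705 + ((2493 - 8502) + t(-23, -33))) - 9326)) = 1/(121**2 + ((-17705 + ((2493 - 8502) + 42*(-33))) - 9326)) = 1/(14641 + ((-17705 + (-6009 - 1386)) - 9326)) = 1/(14641 + ((-17705 - 7395) - 9326)) = 1/(14641 + (-25100 - 9326)) = 1/(14641 - 34426) = 1/(-19785) = -1/19785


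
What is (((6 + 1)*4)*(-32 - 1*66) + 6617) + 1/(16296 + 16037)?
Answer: 125225710/32333 ≈ 3873.0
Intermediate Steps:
(((6 + 1)*4)*(-32 - 1*66) + 6617) + 1/(16296 + 16037) = ((7*4)*(-32 - 66) + 6617) + 1/32333 = (28*(-98) + 6617) + 1/32333 = (-2744 + 6617) + 1/32333 = 3873 + 1/32333 = 125225710/32333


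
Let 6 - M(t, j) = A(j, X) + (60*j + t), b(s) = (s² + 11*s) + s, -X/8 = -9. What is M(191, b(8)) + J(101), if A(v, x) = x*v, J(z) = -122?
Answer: -21427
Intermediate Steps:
X = 72 (X = -8*(-9) = 72)
A(v, x) = v*x
b(s) = s² + 12*s
M(t, j) = 6 - t - 132*j (M(t, j) = 6 - (j*72 + (60*j + t)) = 6 - (72*j + (t + 60*j)) = 6 - (t + 132*j) = 6 + (-t - 132*j) = 6 - t - 132*j)
M(191, b(8)) + J(101) = (6 - 1*191 - 1056*(12 + 8)) - 122 = (6 - 191 - 1056*20) - 122 = (6 - 191 - 132*160) - 122 = (6 - 191 - 21120) - 122 = -21305 - 122 = -21427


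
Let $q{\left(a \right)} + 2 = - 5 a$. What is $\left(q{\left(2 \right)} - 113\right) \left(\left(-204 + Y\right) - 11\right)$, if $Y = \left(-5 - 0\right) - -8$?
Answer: $26500$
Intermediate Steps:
$Y = 3$ ($Y = \left(-5 + 0\right) + 8 = -5 + 8 = 3$)
$q{\left(a \right)} = -2 - 5 a$
$\left(q{\left(2 \right)} - 113\right) \left(\left(-204 + Y\right) - 11\right) = \left(\left(-2 - 10\right) - 113\right) \left(\left(-204 + 3\right) - 11\right) = \left(\left(-2 - 10\right) - 113\right) \left(-201 - 11\right) = \left(-12 - 113\right) \left(-212\right) = \left(-125\right) \left(-212\right) = 26500$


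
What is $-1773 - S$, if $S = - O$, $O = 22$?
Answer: $-1751$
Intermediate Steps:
$S = -22$ ($S = \left(-1\right) 22 = -22$)
$-1773 - S = -1773 - -22 = -1773 + 22 = -1751$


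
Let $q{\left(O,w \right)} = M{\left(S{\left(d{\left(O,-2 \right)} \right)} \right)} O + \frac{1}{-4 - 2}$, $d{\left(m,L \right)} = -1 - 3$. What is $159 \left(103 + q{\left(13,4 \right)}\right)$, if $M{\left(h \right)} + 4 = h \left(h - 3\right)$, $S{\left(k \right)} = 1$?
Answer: $\frac{7897}{2} \approx 3948.5$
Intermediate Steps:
$d{\left(m,L \right)} = -4$ ($d{\left(m,L \right)} = -1 - 3 = -4$)
$M{\left(h \right)} = -4 + h \left(-3 + h\right)$ ($M{\left(h \right)} = -4 + h \left(h - 3\right) = -4 + h \left(-3 + h\right)$)
$q{\left(O,w \right)} = - \frac{1}{6} - 6 O$ ($q{\left(O,w \right)} = \left(-4 + 1^{2} - 3\right) O + \frac{1}{-4 - 2} = \left(-4 + 1 - 3\right) O + \frac{1}{-6} = - 6 O - \frac{1}{6} = - \frac{1}{6} - 6 O$)
$159 \left(103 + q{\left(13,4 \right)}\right) = 159 \left(103 - \frac{469}{6}\right) = 159 \cdot \frac{149}{6} = \frac{7897}{2}$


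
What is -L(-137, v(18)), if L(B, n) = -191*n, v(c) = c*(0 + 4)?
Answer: 13752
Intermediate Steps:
v(c) = 4*c (v(c) = c*4 = 4*c)
-L(-137, v(18)) = -(-191)*4*18 = -(-191)*72 = -1*(-13752) = 13752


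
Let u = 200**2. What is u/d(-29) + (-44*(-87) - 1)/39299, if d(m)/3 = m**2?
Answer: 1581615521/99151377 ≈ 15.952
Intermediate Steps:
d(m) = 3*m**2
u = 40000
u/d(-29) + (-44*(-87) - 1)/39299 = 40000/((3*(-29)**2)) + (-44*(-87) - 1)/39299 = 40000/((3*841)) + (3828 - 1)*(1/39299) = 40000/2523 + 3827*(1/39299) = 40000*(1/2523) + 3827/39299 = 40000/2523 + 3827/39299 = 1581615521/99151377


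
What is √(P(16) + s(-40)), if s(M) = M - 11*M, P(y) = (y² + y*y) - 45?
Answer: 17*√3 ≈ 29.445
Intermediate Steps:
P(y) = -45 + 2*y² (P(y) = (y² + y²) - 45 = 2*y² - 45 = -45 + 2*y²)
s(M) = -10*M
√(P(16) + s(-40)) = √((-45 + 2*16²) - 10*(-40)) = √((-45 + 2*256) + 400) = √((-45 + 512) + 400) = √(467 + 400) = √867 = 17*√3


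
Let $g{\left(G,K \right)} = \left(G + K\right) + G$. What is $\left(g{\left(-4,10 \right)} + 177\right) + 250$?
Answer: $429$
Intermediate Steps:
$g{\left(G,K \right)} = K + 2 G$
$\left(g{\left(-4,10 \right)} + 177\right) + 250 = \left(\left(10 + 2 \left(-4\right)\right) + 177\right) + 250 = \left(\left(10 - 8\right) + 177\right) + 250 = \left(2 + 177\right) + 250 = 179 + 250 = 429$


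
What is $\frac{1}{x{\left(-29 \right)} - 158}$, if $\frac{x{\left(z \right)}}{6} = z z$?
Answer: $\frac{1}{4888} \approx 0.00020458$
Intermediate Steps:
$x{\left(z \right)} = 6 z^{2}$ ($x{\left(z \right)} = 6 z z = 6 z^{2}$)
$\frac{1}{x{\left(-29 \right)} - 158} = \frac{1}{6 \left(-29\right)^{2} - 158} = \frac{1}{6 \cdot 841 - 158} = \frac{1}{5046 - 158} = \frac{1}{4888}$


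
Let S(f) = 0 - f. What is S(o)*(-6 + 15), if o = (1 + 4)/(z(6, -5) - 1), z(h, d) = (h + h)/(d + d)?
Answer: 225/11 ≈ 20.455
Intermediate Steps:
z(h, d) = h/d (z(h, d) = (2*h)/((2*d)) = (2*h)*(1/(2*d)) = h/d)
o = -25/11 (o = (1 + 4)/(6/(-5) - 1) = 5/(6*(-⅕) - 1) = 5/(-6/5 - 1) = 5/(-11/5) = 5*(-5/11) = -25/11 ≈ -2.2727)
S(f) = -f
S(o)*(-6 + 15) = (-1*(-25/11))*(-6 + 15) = (25/11)*9 = 225/11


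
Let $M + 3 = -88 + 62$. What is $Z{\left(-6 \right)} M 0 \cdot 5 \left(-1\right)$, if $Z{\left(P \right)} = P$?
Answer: $0$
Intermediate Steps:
$M = -29$ ($M = -3 + \left(-88 + 62\right) = -3 - 26 = -29$)
$Z{\left(-6 \right)} M 0 \cdot 5 \left(-1\right) = \left(-6\right) \left(-29\right) 0 \cdot 5 \left(-1\right) = 174 \cdot 0 \left(-1\right) = 174 \cdot 0 = 0$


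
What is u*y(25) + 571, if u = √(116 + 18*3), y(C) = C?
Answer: 571 + 25*√170 ≈ 896.96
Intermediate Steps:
u = √170 (u = √(116 + 54) = √170 ≈ 13.038)
u*y(25) + 571 = √170*25 + 571 = 25*√170 + 571 = 571 + 25*√170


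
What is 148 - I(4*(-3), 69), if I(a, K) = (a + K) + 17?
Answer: 74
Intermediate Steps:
I(a, K) = 17 + K + a (I(a, K) = (K + a) + 17 = 17 + K + a)
148 - I(4*(-3), 69) = 148 - (17 + 69 + 4*(-3)) = 148 - (17 + 69 - 12) = 148 - 1*74 = 148 - 74 = 74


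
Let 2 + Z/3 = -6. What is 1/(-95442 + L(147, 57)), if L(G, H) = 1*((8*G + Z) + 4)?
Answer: -1/94286 ≈ -1.0606e-5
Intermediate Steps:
Z = -24 (Z = -6 + 3*(-6) = -6 - 18 = -24)
L(G, H) = -20 + 8*G (L(G, H) = 1*((8*G - 24) + 4) = 1*((-24 + 8*G) + 4) = 1*(-20 + 8*G) = -20 + 8*G)
1/(-95442 + L(147, 57)) = 1/(-95442 + (-20 + 8*147)) = 1/(-95442 + (-20 + 1176)) = 1/(-95442 + 1156) = 1/(-94286) = -1/94286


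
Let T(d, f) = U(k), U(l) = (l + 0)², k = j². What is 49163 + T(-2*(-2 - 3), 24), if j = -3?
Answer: 49244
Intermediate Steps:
k = 9 (k = (-3)² = 9)
U(l) = l²
T(d, f) = 81 (T(d, f) = 9² = 81)
49163 + T(-2*(-2 - 3), 24) = 49163 + 81 = 49244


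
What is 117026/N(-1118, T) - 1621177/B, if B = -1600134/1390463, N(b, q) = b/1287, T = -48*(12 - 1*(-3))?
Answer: 87660789869435/68805762 ≈ 1.2740e+6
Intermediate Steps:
T = -720 (T = -48*(12 + 3) = -48*15 = -720)
N(b, q) = b/1287 (N(b, q) = b*(1/1287) = b/1287)
B = -1600134/1390463 (B = -1600134*1/1390463 = -1600134/1390463 ≈ -1.1508)
117026/N(-1118, T) - 1621177/B = 117026/(((1/1287)*(-1118))) - 1621177/(-1600134/1390463) = 117026/(-86/99) - 1621177*(-1390463/1600134) = 117026*(-99/86) + 2254186634951/1600134 = -5792787/43 + 2254186634951/1600134 = 87660789869435/68805762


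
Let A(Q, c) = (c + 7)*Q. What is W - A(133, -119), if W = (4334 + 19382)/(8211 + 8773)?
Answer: 5750395/386 ≈ 14897.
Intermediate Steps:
A(Q, c) = Q*(7 + c) (A(Q, c) = (7 + c)*Q = Q*(7 + c))
W = 539/386 (W = 23716/16984 = 23716*(1/16984) = 539/386 ≈ 1.3964)
W - A(133, -119) = 539/386 - 133*(7 - 119) = 539/386 - 133*(-112) = 539/386 - 1*(-14896) = 539/386 + 14896 = 5750395/386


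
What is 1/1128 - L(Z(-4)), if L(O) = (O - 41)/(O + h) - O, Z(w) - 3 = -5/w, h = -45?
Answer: 615769/183864 ≈ 3.3490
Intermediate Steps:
Z(w) = 3 - 5/w
L(O) = -O + (-41 + O)/(-45 + O) (L(O) = (O - 41)/(O - 45) - O = (-41 + O)/(-45 + O) - O = -O + (-41 + O)/(-45 + O))
1/1128 - L(Z(-4)) = 1/1128 - (-41 - (3 - 5/(-4))² + 46*(3 - 5/(-4)))/(-45 + (3 - 5/(-4))) = 1/1128 - (-41 - (3 - 5*(-¼))² + 46*(3 - 5*(-¼)))/(-45 + (3 - 5*(-¼))) = 1/1128 - (-41 - (3 + 5/4)² + 46*(3 + 5/4))/(-45 + (3 + 5/4)) = 1/1128 - (-41 - (17/4)² + 46*(17/4))/(-45 + 17/4) = 1/1128 - (-41 - 1*289/16 + 391/2)/(-163/4) = 1/1128 - (-4)*(-41 - 289/16 + 391/2)/163 = 1/1128 - (-4)*2183/(163*16) = 1/1128 - 1*(-2183/652) = 1/1128 + 2183/652 = 615769/183864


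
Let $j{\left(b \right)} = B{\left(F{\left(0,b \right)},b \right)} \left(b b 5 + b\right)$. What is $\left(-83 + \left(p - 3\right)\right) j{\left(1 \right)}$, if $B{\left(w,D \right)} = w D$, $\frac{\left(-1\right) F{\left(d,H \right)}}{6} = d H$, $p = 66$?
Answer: $0$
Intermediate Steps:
$F{\left(d,H \right)} = - 6 H d$ ($F{\left(d,H \right)} = - 6 d H = - 6 H d$)
$B{\left(w,D \right)} = D w$
$j{\left(b \right)} = 0$ ($j{\left(b \right)} = b \left(\left(-6\right) b 0\right) \left(b b 5 + b\right) = b 0 \left(b^{2} \cdot 5 + b\right) = 0 \left(5 b^{2} + b\right) = 0 \left(b + 5 b^{2}\right) = 0$)
$\left(-83 + \left(p - 3\right)\right) j{\left(1 \right)} = \left(-83 + \left(66 - 3\right)\right) 0 = \left(-83 + 63\right) 0 = \left(-20\right) 0 = 0$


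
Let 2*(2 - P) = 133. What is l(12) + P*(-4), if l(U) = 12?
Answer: 270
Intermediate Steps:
P = -129/2 (P = 2 - 1/2*133 = 2 - 133/2 = -129/2 ≈ -64.500)
l(12) + P*(-4) = 12 - 129/2*(-4) = 12 + 258 = 270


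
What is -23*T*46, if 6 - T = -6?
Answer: -12696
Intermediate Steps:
T = 12 (T = 6 - 1*(-6) = 6 + 6 = 12)
-23*T*46 = -23*12*46 = -276*46 = -12696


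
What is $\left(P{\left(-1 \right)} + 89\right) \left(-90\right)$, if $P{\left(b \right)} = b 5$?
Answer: $-7560$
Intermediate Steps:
$P{\left(b \right)} = 5 b$
$\left(P{\left(-1 \right)} + 89\right) \left(-90\right) = \left(5 \left(-1\right) + 89\right) \left(-90\right) = \left(-5 + 89\right) \left(-90\right) = 84 \left(-90\right) = -7560$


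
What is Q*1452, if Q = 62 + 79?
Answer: 204732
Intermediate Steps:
Q = 141
Q*1452 = 141*1452 = 204732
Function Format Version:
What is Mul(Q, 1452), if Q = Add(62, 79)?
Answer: 204732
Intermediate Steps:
Q = 141
Mul(Q, 1452) = Mul(141, 1452) = 204732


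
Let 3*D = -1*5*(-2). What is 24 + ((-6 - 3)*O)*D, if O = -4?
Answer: 144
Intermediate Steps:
D = 10/3 (D = (-1*5*(-2))/3 = (-5*(-2))/3 = (⅓)*10 = 10/3 ≈ 3.3333)
24 + ((-6 - 3)*O)*D = 24 + ((-6 - 3)*(-4))*(10/3) = 24 - 9*(-4)*(10/3) = 24 + 36*(10/3) = 24 + 120 = 144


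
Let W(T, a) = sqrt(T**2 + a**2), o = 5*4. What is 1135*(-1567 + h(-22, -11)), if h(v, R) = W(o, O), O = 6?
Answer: -1778545 + 2270*sqrt(109) ≈ -1.7548e+6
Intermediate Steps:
o = 20
h(v, R) = 2*sqrt(109) (h(v, R) = sqrt(20**2 + 6**2) = sqrt(400 + 36) = sqrt(436) = 2*sqrt(109))
1135*(-1567 + h(-22, -11)) = 1135*(-1567 + 2*sqrt(109)) = -1778545 + 2270*sqrt(109)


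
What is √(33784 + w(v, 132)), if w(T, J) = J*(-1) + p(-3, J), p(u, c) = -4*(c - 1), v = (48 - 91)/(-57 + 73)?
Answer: 2*√8282 ≈ 182.01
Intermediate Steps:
v = -43/16 ≈ -2.6875
p(u, c) = 4 - 4*c (p(u, c) = -4*(-1 + c) = 4 - 4*c)
w(T, J) = 4 - 5*J (w(T, J) = J*(-1) + (4 - 4*J) = -J + (4 - 4*J) = 4 - 5*J)
√(33784 + w(v, 132)) = √(33784 + (4 - 5*132)) = √(33784 + (4 - 660)) = √(33784 - 656) = √33128 = 2*√8282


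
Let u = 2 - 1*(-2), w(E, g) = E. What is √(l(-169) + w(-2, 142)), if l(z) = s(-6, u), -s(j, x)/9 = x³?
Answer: 17*I*√2 ≈ 24.042*I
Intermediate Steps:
u = 4 (u = 2 + 2 = 4)
s(j, x) = -9*x³
l(z) = -576 (l(z) = -9*4³ = -9*64 = -576)
√(l(-169) + w(-2, 142)) = √(-576 - 2) = √(-578) = 17*I*√2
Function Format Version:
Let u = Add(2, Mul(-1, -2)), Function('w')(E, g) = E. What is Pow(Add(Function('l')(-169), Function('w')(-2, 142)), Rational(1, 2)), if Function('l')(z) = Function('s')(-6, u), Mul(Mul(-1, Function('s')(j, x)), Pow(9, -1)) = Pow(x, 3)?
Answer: Mul(17, I, Pow(2, Rational(1, 2))) ≈ Mul(24.042, I)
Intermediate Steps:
u = 4 (u = Add(2, 2) = 4)
Function('s')(j, x) = Mul(-9, Pow(x, 3))
Function('l')(z) = -576 (Function('l')(z) = Mul(-9, Pow(4, 3)) = Mul(-9, 64) = -576)
Pow(Add(Function('l')(-169), Function('w')(-2, 142)), Rational(1, 2)) = Pow(Add(-576, -2), Rational(1, 2)) = Pow(-578, Rational(1, 2)) = Mul(17, I, Pow(2, Rational(1, 2)))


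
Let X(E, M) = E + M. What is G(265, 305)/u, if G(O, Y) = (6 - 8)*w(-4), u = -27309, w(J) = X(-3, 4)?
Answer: 2/27309 ≈ 7.3236e-5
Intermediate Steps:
w(J) = 1 (w(J) = -3 + 4 = 1)
G(O, Y) = -2 (G(O, Y) = (6 - 8)*1 = -2*1 = -2)
G(265, 305)/u = -2/(-27309) = -2*(-1/27309) = 2/27309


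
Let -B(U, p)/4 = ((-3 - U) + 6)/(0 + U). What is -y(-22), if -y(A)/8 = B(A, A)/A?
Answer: -200/121 ≈ -1.6529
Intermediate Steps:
B(U, p) = -4*(3 - U)/U (B(U, p) = -4*((-3 - U) + 6)/(0 + U) = -4*(3 - U)/U)
y(A) = -8*(4 - 12/A)/A
-y(-22) = -32*(3 - 1*(-22))/(-22)**2 = -32*(3 + 22)/484 = -32*25/484 = -1*200/121 = -200/121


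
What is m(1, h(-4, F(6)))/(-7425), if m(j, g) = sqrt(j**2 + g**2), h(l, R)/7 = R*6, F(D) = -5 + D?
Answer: -sqrt(1765)/7425 ≈ -0.0056582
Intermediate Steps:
h(l, R) = 42*R (h(l, R) = 7*(R*6) = 7*(6*R) = 42*R)
m(j, g) = sqrt(g**2 + j**2)
m(1, h(-4, F(6)))/(-7425) = sqrt((42*(-5 + 6))**2 + 1**2)/(-7425) = sqrt((42*1)**2 + 1)*(-1/7425) = sqrt(42**2 + 1)*(-1/7425) = sqrt(1764 + 1)*(-1/7425) = sqrt(1765)*(-1/7425) = -sqrt(1765)/7425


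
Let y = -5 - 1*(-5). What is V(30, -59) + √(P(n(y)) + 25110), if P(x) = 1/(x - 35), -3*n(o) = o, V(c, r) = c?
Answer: 30 + 17*√106435/35 ≈ 188.46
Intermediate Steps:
y = 0 (y = -5 + 5 = 0)
n(o) = -o/3
P(x) = 1/(-35 + x)
V(30, -59) + √(P(n(y)) + 25110) = 30 + √(1/(-35 - ⅓*0) + 25110) = 30 + √(1/(-35 + 0) + 25110) = 30 + √(1/(-35) + 25110) = 30 + √(-1/35 + 25110) = 30 + √(878849/35) = 30 + 17*√106435/35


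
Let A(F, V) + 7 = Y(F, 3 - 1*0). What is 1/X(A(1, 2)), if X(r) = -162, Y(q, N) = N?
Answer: -1/162 ≈ -0.0061728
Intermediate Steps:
A(F, V) = -4 (A(F, V) = -7 + (3 - 1*0) = -7 + (3 + 0) = -7 + 3 = -4)
1/X(A(1, 2)) = 1/(-162) = -1/162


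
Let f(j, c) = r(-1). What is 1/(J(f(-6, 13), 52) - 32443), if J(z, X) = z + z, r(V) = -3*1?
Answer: -1/32449 ≈ -3.0818e-5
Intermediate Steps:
r(V) = -3
f(j, c) = -3
J(z, X) = 2*z
1/(J(f(-6, 13), 52) - 32443) = 1/(2*(-3) - 32443) = 1/(-6 - 32443) = 1/(-32449) = -1/32449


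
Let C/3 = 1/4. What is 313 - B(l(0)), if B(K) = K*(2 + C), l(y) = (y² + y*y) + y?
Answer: 313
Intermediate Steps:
C = ¾ (C = 3/4 = 3*(¼) = ¾ ≈ 0.75000)
l(y) = y + 2*y² (l(y) = (y² + y²) + y = 2*y² + y = y + 2*y²)
B(K) = 11*K/4 (B(K) = K*(2 + ¾) = K*(11/4) = 11*K/4)
313 - B(l(0)) = 313 - 11*0*(1 + 2*0)/4 = 313 - 11*0*(1 + 0)/4 = 313 - 11*0*1/4 = 313 - 11*0/4 = 313 - 1*0 = 313 + 0 = 313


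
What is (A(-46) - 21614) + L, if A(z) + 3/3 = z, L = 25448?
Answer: 3787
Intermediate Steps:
A(z) = -1 + z
(A(-46) - 21614) + L = ((-1 - 46) - 21614) + 25448 = (-47 - 21614) + 25448 = -21661 + 25448 = 3787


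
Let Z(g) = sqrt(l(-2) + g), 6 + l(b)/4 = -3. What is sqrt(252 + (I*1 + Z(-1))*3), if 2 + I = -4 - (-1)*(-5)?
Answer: sqrt(219 + 3*I*sqrt(37)) ≈ 14.811 + 0.61602*I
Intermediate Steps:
l(b) = -36 (l(b) = -24 + 4*(-3) = -24 - 12 = -36)
I = -11 (I = -2 + (-4 - (-1)*(-5)) = -2 + (-4 - 1*5) = -2 + (-4 - 5) = -2 - 9 = -11)
Z(g) = sqrt(-36 + g)
sqrt(252 + (I*1 + Z(-1))*3) = sqrt(252 + (-11*1 + sqrt(-36 - 1))*3) = sqrt(252 + (-11 + sqrt(-37))*3) = sqrt(252 + (-11 + I*sqrt(37))*3) = sqrt(252 + (-33 + 3*I*sqrt(37))) = sqrt(219 + 3*I*sqrt(37))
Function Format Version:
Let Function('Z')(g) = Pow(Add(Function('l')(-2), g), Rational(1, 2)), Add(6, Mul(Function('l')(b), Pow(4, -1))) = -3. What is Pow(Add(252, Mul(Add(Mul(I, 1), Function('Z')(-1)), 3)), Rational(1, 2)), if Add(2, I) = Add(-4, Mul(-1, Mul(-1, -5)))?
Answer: Pow(Add(219, Mul(3, I, Pow(37, Rational(1, 2)))), Rational(1, 2)) ≈ Add(14.811, Mul(0.61602, I))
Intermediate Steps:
Function('l')(b) = -36 (Function('l')(b) = Add(-24, Mul(4, -3)) = Add(-24, -12) = -36)
I = -11 (I = Add(-2, Add(-4, Mul(-1, Mul(-1, -5)))) = Add(-2, Add(-4, Mul(-1, 5))) = Add(-2, Add(-4, -5)) = Add(-2, -9) = -11)
Function('Z')(g) = Pow(Add(-36, g), Rational(1, 2))
Pow(Add(252, Mul(Add(Mul(I, 1), Function('Z')(-1)), 3)), Rational(1, 2)) = Pow(Add(252, Mul(Add(Mul(-11, 1), Pow(Add(-36, -1), Rational(1, 2))), 3)), Rational(1, 2)) = Pow(Add(252, Mul(Add(-11, Pow(-37, Rational(1, 2))), 3)), Rational(1, 2)) = Pow(Add(252, Mul(Add(-11, Mul(I, Pow(37, Rational(1, 2)))), 3)), Rational(1, 2)) = Pow(Add(252, Add(-33, Mul(3, I, Pow(37, Rational(1, 2))))), Rational(1, 2)) = Pow(Add(219, Mul(3, I, Pow(37, Rational(1, 2)))), Rational(1, 2))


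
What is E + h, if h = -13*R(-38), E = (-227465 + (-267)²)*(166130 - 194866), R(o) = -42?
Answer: 4487874082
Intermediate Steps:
E = 4487873536 (E = (-227465 + 71289)*(-28736) = -156176*(-28736) = 4487873536)
h = 546 (h = -13*(-42) = 546)
E + h = 4487873536 + 546 = 4487874082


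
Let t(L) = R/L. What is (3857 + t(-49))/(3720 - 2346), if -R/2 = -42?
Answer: 26987/9618 ≈ 2.8059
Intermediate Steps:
R = 84 (R = -2*(-42) = 84)
t(L) = 84/L
(3857 + t(-49))/(3720 - 2346) = (3857 + 84/(-49))/(3720 - 2346) = (3857 + 84*(-1/49))/1374 = (3857 - 12/7)*(1/1374) = (26987/7)*(1/1374) = 26987/9618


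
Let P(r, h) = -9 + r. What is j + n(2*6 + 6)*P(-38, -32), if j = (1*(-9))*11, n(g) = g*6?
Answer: -5175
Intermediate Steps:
n(g) = 6*g
j = -99 (j = -9*11 = -99)
j + n(2*6 + 6)*P(-38, -32) = -99 + (6*(2*6 + 6))*(-9 - 38) = -99 + (6*(12 + 6))*(-47) = -99 + (6*18)*(-47) = -99 + 108*(-47) = -99 - 5076 = -5175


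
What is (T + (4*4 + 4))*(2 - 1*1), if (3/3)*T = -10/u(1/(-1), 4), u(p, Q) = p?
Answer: 30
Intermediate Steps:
T = 10 (T = -10/(1/(-1)) = -10/(-1) = -10*(-1) = 10)
(T + (4*4 + 4))*(2 - 1*1) = (10 + (4*4 + 4))*(2 - 1*1) = (10 + (16 + 4))*(2 - 1) = (10 + 20)*1 = 30*1 = 30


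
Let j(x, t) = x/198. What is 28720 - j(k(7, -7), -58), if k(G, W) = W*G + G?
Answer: 947767/33 ≈ 28720.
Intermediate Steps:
k(G, W) = G + G*W (k(G, W) = G*W + G = G + G*W)
j(x, t) = x/198 (j(x, t) = x*(1/198) = x/198)
28720 - j(k(7, -7), -58) = 28720 - 7*(1 - 7)/198 = 28720 - 7*(-6)/198 = 28720 - (-42)/198 = 28720 - 1*(-7/33) = 28720 + 7/33 = 947767/33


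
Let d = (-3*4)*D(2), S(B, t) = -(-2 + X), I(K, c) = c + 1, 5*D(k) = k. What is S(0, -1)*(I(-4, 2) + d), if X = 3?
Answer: 9/5 ≈ 1.8000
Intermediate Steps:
D(k) = k/5
I(K, c) = 1 + c
S(B, t) = -1 (S(B, t) = -(-2 + 3) = -1*1 = -1)
d = -24/5 (d = (-3*4)*((⅕)*2) = -12*⅖ = -24/5 ≈ -4.8000)
S(0, -1)*(I(-4, 2) + d) = -((1 + 2) - 24/5) = -(3 - 24/5) = -1*(-9/5) = 9/5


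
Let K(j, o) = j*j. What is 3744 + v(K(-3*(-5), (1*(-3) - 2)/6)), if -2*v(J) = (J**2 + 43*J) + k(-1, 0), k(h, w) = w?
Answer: -26406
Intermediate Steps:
K(j, o) = j**2
v(J) = -43*J/2 - J**2/2 (v(J) = -((J**2 + 43*J) + 0)/2 = -(J**2 + 43*J)/2 = -43*J/2 - J**2/2)
3744 + v(K(-3*(-5), (1*(-3) - 2)/6)) = 3744 + (-3*(-5))**2*(-43 - (-3*(-5))**2)/2 = 3744 + (1/2)*15**2*(-43 - 1*15**2) = 3744 + (1/2)*225*(-43 - 1*225) = 3744 + (1/2)*225*(-43 - 225) = 3744 + (1/2)*225*(-268) = 3744 - 30150 = -26406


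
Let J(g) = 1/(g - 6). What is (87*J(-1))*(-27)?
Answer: 2349/7 ≈ 335.57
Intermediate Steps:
J(g) = 1/(-6 + g)
(87*J(-1))*(-27) = (87/(-6 - 1))*(-27) = (87/(-7))*(-27) = (87*(-⅐))*(-27) = -87/7*(-27) = 2349/7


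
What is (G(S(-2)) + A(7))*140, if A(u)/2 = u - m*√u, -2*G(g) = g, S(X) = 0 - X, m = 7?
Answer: 1820 - 1960*√7 ≈ -3365.7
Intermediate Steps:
S(X) = -X
G(g) = -g/2
A(u) = -14*√u + 2*u (A(u) = 2*(u - 7*√u) = -14*√u + 2*u)
(G(S(-2)) + A(7))*140 = (-(-1)*(-2)/2 + (-14*√7 + 2*7))*140 = (-½*2 + (-14*√7 + 14))*140 = (-1 + (14 - 14*√7))*140 = (13 - 14*√7)*140 = 1820 - 1960*√7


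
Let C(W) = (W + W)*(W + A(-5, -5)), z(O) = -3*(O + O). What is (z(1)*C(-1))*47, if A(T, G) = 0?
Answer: -564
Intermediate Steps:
z(O) = -6*O
C(W) = 2*W**2 (C(W) = (W + W)*(W + 0) = (2*W)*W = 2*W**2)
(z(1)*C(-1))*47 = ((-6*1)*(2*(-1)**2))*47 = -12*47 = -564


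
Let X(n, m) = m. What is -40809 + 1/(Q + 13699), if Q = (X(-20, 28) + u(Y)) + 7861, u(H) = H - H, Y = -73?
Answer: -880984691/21588 ≈ -40809.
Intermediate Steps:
u(H) = 0
Q = 7889 (Q = (28 + 0) + 7861 = 28 + 7861 = 7889)
-40809 + 1/(Q + 13699) = -40809 + 1/(7889 + 13699) = -40809 + 1/21588 = -880984691/21588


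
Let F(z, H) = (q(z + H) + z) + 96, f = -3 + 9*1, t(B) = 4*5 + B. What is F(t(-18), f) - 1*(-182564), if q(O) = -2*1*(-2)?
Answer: 182666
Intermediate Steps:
t(B) = 20 + B
q(O) = 4 (q(O) = -2*(-2) = 4)
f = 6 (f = -3 + 9 = 6)
F(z, H) = 100 + z (F(z, H) = (4 + z) + 96 = 100 + z)
F(t(-18), f) - 1*(-182564) = (100 + (20 - 18)) - 1*(-182564) = (100 + 2) + 182564 = 102 + 182564 = 182666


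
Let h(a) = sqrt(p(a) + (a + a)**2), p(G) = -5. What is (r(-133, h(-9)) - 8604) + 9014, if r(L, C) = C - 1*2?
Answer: 408 + sqrt(319) ≈ 425.86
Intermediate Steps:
h(a) = sqrt(-5 + 4*a**2) (h(a) = sqrt(-5 + (a + a)**2) = sqrt(-5 + (2*a)**2) = sqrt(-5 + 4*a**2))
r(L, C) = -2 + C (r(L, C) = C - 2 = -2 + C)
(r(-133, h(-9)) - 8604) + 9014 = ((-2 + sqrt(-5 + 4*(-9)**2)) - 8604) + 9014 = ((-2 + sqrt(-5 + 4*81)) - 8604) + 9014 = ((-2 + sqrt(-5 + 324)) - 8604) + 9014 = ((-2 + sqrt(319)) - 8604) + 9014 = (-8606 + sqrt(319)) + 9014 = 408 + sqrt(319)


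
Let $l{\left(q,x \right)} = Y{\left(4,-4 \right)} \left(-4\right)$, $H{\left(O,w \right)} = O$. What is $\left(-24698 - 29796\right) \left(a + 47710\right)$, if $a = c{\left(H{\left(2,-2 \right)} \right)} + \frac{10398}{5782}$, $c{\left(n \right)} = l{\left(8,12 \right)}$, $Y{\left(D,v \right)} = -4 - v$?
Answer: $- \frac{7516619481646}{2891} \approx -2.6 \cdot 10^{9}$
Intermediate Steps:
$l{\left(q,x \right)} = 0$ ($l{\left(q,x \right)} = \left(-4 - -4\right) \left(-4\right) = \left(-4 + 4\right) \left(-4\right) = 0 \left(-4\right) = 0$)
$c{\left(n \right)} = 0$
$a = \frac{5199}{2891}$ ($a = 0 + \frac{10398}{5782} = 0 + 10398 \cdot \frac{1}{5782} = 0 + \frac{5199}{2891} = \frac{5199}{2891} \approx 1.7983$)
$\left(-24698 - 29796\right) \left(a + 47710\right) = \left(-24698 - 29796\right) \left(\frac{5199}{2891} + 47710\right) = \left(-54494\right) \frac{137934809}{2891} = - \frac{7516619481646}{2891}$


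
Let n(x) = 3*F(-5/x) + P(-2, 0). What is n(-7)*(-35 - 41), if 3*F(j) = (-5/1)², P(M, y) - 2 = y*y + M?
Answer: -1900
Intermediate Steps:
P(M, y) = 2 + M + y² (P(M, y) = 2 + (y*y + M) = 2 + (y² + M) = 2 + (M + y²) = 2 + M + y²)
F(j) = 25/3 (F(j) = (-5/1)²/3 = (-5*1)²/3 = (⅓)*(-5)² = (⅓)*25 = 25/3)
n(x) = 25 (n(x) = 3*(25/3) + (2 - 2 + 0²) = 25 + (2 - 2 + 0) = 25 + 0 = 25)
n(-7)*(-35 - 41) = 25*(-35 - 41) = 25*(-76) = -1900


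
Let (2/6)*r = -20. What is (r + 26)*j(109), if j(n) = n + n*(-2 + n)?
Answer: -400248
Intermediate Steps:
r = -60 (r = 3*(-20) = -60)
(r + 26)*j(109) = (-60 + 26)*(109*(-1 + 109)) = -3706*108 = -34*11772 = -400248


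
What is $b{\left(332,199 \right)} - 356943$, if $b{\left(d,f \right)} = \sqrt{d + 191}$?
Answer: $-356943 + \sqrt{523} \approx -3.5692 \cdot 10^{5}$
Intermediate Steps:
$b{\left(d,f \right)} = \sqrt{191 + d}$
$b{\left(332,199 \right)} - 356943 = \sqrt{191 + 332} - 356943 = \sqrt{523} - 356943 = -356943 + \sqrt{523}$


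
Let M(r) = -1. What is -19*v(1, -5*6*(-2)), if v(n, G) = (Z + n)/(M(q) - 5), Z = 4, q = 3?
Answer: 95/6 ≈ 15.833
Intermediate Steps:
v(n, G) = -2/3 - n/6 (v(n, G) = (4 + n)/(-1 - 5) = (4 + n)/(-6) = (4 + n)*(-1/6) = -2/3 - n/6)
-19*v(1, -5*6*(-2)) = -19*(-2/3 - 1/6*1) = -19*(-2/3 - 1/6) = -19*(-5/6) = 95/6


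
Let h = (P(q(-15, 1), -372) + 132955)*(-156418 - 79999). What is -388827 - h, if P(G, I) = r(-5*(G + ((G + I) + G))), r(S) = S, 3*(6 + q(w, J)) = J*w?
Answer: 31911177833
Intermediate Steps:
q(w, J) = -6 + J*w/3 (q(w, J) = -6 + (J*w)/3 = -6 + J*w/3)
P(G, I) = -15*G - 5*I (P(G, I) = -5*(G + ((G + I) + G)) = -5*(G + (I + 2*G)) = -5*(I + 3*G) = -15*G - 5*I)
h = -31911566660 (h = ((-15*(-6 + (1/3)*1*(-15)) - 5*(-372)) + 132955)*(-156418 - 79999) = ((-15*(-6 - 5) + 1860) + 132955)*(-236417) = ((-15*(-11) + 1860) + 132955)*(-236417) = ((165 + 1860) + 132955)*(-236417) = (2025 + 132955)*(-236417) = 134980*(-236417) = -31911566660)
-388827 - h = -388827 - 1*(-31911566660) = -388827 + 31911566660 = 31911177833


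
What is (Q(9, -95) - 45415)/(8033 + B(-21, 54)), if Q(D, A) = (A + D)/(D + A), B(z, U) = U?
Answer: -45414/8087 ≈ -5.6157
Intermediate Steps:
Q(D, A) = 1 (Q(D, A) = (A + D)/(A + D) = 1)
(Q(9, -95) - 45415)/(8033 + B(-21, 54)) = (1 - 45415)/(8033 + 54) = -45414/8087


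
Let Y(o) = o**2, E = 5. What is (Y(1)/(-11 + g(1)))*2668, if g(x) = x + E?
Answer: -2668/5 ≈ -533.60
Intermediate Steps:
g(x) = 5 + x (g(x) = x + 5 = 5 + x)
(Y(1)/(-11 + g(1)))*2668 = (1**2/(-11 + (5 + 1)))*2668 = (1/(-11 + 6))*2668 = (1/(-5))*2668 = (1*(-1/5))*2668 = -1/5*2668 = -2668/5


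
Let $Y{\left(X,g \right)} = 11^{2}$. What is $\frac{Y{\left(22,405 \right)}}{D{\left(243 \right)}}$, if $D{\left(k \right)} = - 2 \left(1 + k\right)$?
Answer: $- \frac{121}{488} \approx -0.24795$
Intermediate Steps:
$Y{\left(X,g \right)} = 121$
$D{\left(k \right)} = -2 - 2 k$
$\frac{Y{\left(22,405 \right)}}{D{\left(243 \right)}} = \frac{121}{-2 - 486} = \frac{121}{-488} = 121 \left(- \frac{1}{488}\right) = - \frac{121}{488}$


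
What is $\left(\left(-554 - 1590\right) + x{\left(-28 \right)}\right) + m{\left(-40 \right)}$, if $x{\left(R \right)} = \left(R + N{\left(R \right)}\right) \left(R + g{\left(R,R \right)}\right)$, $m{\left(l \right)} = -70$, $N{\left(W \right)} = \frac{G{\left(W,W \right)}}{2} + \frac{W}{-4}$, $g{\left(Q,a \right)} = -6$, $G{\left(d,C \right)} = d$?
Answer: $-1024$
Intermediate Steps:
$N{\left(W \right)} = \frac{W}{4}$ ($N{\left(W \right)} = \frac{W}{2} + \frac{W}{-4} = W \frac{1}{2} + W \left(- \frac{1}{4}\right) = \frac{W}{2} - \frac{W}{4} = \frac{W}{4}$)
$x{\left(R \right)} = \frac{5 R \left(-6 + R\right)}{4}$ ($x{\left(R \right)} = \left(R + \frac{R}{4}\right) \left(R - 6\right) = \frac{5 R}{4} \left(-6 + R\right) = \frac{5 R \left(-6 + R\right)}{4}$)
$\left(\left(-554 - 1590\right) + x{\left(-28 \right)}\right) + m{\left(-40 \right)} = \left(\left(-554 - 1590\right) + \frac{5}{4} \left(-28\right) \left(-6 - 28\right)\right) - 70 = \left(-2144 + \frac{5}{4} \left(-28\right) \left(-34\right)\right) - 70 = \left(-2144 + 1190\right) - 70 = -954 - 70 = -1024$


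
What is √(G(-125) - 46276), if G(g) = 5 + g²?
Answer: I*√30646 ≈ 175.06*I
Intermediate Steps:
√(G(-125) - 46276) = √((5 + (-125)²) - 46276) = √((5 + 15625) - 46276) = √(15630 - 46276) = √(-30646) = I*√30646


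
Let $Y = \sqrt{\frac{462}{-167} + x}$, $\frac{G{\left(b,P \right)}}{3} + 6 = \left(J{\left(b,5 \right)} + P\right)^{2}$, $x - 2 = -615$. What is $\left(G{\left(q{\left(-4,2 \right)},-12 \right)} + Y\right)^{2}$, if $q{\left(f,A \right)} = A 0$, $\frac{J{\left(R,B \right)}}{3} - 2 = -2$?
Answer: $\frac{\left(69138 + i \sqrt{17173111}\right)^{2}}{27889} \approx 1.7078 \cdot 10^{5} + 20547.0 i$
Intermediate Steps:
$x = -613$ ($x = 2 - 615 = -613$)
$J{\left(R,B \right)} = 0$ ($J{\left(R,B \right)} = 6 + 3 \left(-2\right) = 6 - 6 = 0$)
$q{\left(f,A \right)} = 0$
$G{\left(b,P \right)} = -18 + 3 P^{2}$ ($G{\left(b,P \right)} = -18 + 3 \left(0 + P\right)^{2} = -18 + 3 P^{2}$)
$Y = \frac{i \sqrt{17173111}}{167}$ ($Y = \sqrt{\frac{462}{-167} - 613} = \sqrt{462 \left(- \frac{1}{167}\right) - 613} = \sqrt{- \frac{462}{167} - 613} = \sqrt{- \frac{102833}{167}} = \frac{i \sqrt{17173111}}{167} \approx 24.815 i$)
$\left(G{\left(q{\left(-4,2 \right)},-12 \right)} + Y\right)^{2} = \left(\left(-18 + 3 \left(-12\right)^{2}\right) + \frac{i \sqrt{17173111}}{167}\right)^{2} = \left(\left(-18 + 3 \cdot 144\right) + \frac{i \sqrt{17173111}}{167}\right)^{2} = \left(\left(-18 + 432\right) + \frac{i \sqrt{17173111}}{167}\right)^{2} = \left(414 + \frac{i \sqrt{17173111}}{167}\right)^{2}$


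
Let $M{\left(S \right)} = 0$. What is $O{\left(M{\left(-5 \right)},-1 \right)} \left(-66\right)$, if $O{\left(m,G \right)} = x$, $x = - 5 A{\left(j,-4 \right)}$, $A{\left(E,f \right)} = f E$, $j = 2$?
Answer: $-2640$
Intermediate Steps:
$A{\left(E,f \right)} = E f$
$x = 40$ ($x = - 5 \cdot 2 \left(-4\right) = \left(-5\right) \left(-8\right) = 40$)
$O{\left(m,G \right)} = 40$
$O{\left(M{\left(-5 \right)},-1 \right)} \left(-66\right) = 40 \left(-66\right) = -2640$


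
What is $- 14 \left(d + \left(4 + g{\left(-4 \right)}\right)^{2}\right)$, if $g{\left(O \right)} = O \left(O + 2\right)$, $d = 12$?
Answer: $-2184$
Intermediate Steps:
$g{\left(O \right)} = O \left(2 + O\right)$
$- 14 \left(d + \left(4 + g{\left(-4 \right)}\right)^{2}\right) = - 14 \left(12 + \left(4 - 4 \left(2 - 4\right)\right)^{2}\right) = - 14 \left(12 + \left(4 - -8\right)^{2}\right) = - 14 \left(12 + \left(4 + 8\right)^{2}\right) = - 14 \left(12 + 12^{2}\right) = - 14 \left(12 + 144\right) = \left(-14\right) 156 = -2184$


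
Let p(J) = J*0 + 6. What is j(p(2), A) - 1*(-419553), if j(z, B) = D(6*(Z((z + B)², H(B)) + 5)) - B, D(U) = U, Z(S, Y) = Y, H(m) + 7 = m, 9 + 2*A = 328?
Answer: 840677/2 ≈ 4.2034e+5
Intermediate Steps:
A = 319/2 (A = -9/2 + (½)*328 = -9/2 + 164 = 319/2 ≈ 159.50)
H(m) = -7 + m
p(J) = 6 (p(J) = 0 + 6 = 6)
j(z, B) = -12 + 5*B (j(z, B) = 6*((-7 + B) + 5) - B = 6*(-2 + B) - B = (-12 + 6*B) - B = -12 + 5*B)
j(p(2), A) - 1*(-419553) = (-12 + 5*(319/2)) - 1*(-419553) = (-12 + 1595/2) + 419553 = 1571/2 + 419553 = 840677/2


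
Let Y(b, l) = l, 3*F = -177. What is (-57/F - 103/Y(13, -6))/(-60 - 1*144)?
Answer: -6419/72216 ≈ -0.088886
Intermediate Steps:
F = -59 (F = (⅓)*(-177) = -59)
(-57/F - 103/Y(13, -6))/(-60 - 1*144) = (-57/(-59) - 103/(-6))/(-60 - 1*144) = (-57*(-1/59) - 103*(-⅙))/(-60 - 144) = (57/59 + 103/6)/(-204) = (6419/354)*(-1/204) = -6419/72216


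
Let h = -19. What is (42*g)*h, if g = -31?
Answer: 24738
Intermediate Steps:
(42*g)*h = (42*(-31))*(-19) = -1302*(-19) = 24738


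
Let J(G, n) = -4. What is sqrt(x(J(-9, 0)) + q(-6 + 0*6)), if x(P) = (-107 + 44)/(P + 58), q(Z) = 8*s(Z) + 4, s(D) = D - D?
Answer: sqrt(102)/6 ≈ 1.6833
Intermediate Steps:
s(D) = 0
q(Z) = 4 (q(Z) = 8*0 + 4 = 0 + 4 = 4)
x(P) = -63/(58 + P)
sqrt(x(J(-9, 0)) + q(-6 + 0*6)) = sqrt(-63/(58 - 4) + 4) = sqrt(-63/54 + 4) = sqrt(-63*1/54 + 4) = sqrt(-7/6 + 4) = sqrt(17/6) = sqrt(102)/6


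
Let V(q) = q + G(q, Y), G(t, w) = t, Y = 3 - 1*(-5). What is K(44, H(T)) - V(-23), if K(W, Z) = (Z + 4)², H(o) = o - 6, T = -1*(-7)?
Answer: 71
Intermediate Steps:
Y = 8 (Y = 3 + 5 = 8)
T = 7
H(o) = -6 + o
V(q) = 2*q (V(q) = q + q = 2*q)
K(W, Z) = (4 + Z)²
K(44, H(T)) - V(-23) = (4 + (-6 + 7))² - 2*(-23) = (4 + 1)² - 1*(-46) = 5² + 46 = 25 + 46 = 71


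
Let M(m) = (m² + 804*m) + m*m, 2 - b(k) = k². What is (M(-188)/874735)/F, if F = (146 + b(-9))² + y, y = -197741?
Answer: 20116/42261072055 ≈ 4.7599e-7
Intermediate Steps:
b(k) = 2 - k²
M(m) = 2*m² + 804*m (M(m) = (m² + 804*m) + m² = 2*m² + 804*m)
F = -193252 (F = (146 + (2 - 1*(-9)²))² - 197741 = (146 + (2 - 1*81))² - 197741 = (146 + (2 - 81))² - 197741 = (146 - 79)² - 197741 = 67² - 197741 = 4489 - 197741 = -193252)
(M(-188)/874735)/F = ((2*(-188)*(402 - 188))/874735)/(-193252) = ((2*(-188)*214)*(1/874735))*(-1/193252) = -80464*1/874735*(-1/193252) = -80464/874735*(-1/193252) = 20116/42261072055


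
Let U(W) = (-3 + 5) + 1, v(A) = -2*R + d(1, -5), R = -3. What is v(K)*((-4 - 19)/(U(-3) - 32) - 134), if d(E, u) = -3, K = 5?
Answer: -11589/29 ≈ -399.62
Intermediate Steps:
v(A) = 3 (v(A) = -2*(-3) - 3 = 6 - 3 = 3)
U(W) = 3 (U(W) = 2 + 1 = 3)
v(K)*((-4 - 19)/(U(-3) - 32) - 134) = 3*((-4 - 19)/(3 - 32) - 134) = 3*(-23/(-29) - 134) = 3*(-23*(-1/29) - 134) = 3*(23/29 - 134) = 3*(-3863/29) = -11589/29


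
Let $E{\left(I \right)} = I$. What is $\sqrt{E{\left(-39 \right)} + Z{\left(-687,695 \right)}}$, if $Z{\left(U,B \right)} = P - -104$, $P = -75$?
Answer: $i \sqrt{10} \approx 3.1623 i$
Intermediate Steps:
$Z{\left(U,B \right)} = 29$ ($Z{\left(U,B \right)} = -75 - -104 = -75 + 104 = 29$)
$\sqrt{E{\left(-39 \right)} + Z{\left(-687,695 \right)}} = \sqrt{-39 + 29} = \sqrt{-10} = i \sqrt{10}$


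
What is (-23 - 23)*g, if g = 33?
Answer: -1518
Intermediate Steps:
(-23 - 23)*g = (-23 - 23)*33 = -46*33 = -1518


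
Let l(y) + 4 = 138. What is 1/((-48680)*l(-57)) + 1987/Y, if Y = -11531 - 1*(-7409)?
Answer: -6480721781/13444150320 ≈ -0.48205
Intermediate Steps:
Y = -4122 (Y = -11531 + 7409 = -4122)
l(y) = 134 (l(y) = -4 + 138 = 134)
1/((-48680)*l(-57)) + 1987/Y = 1/(-48680*134) + 1987/(-4122) = -1/48680*1/134 + 1987*(-1/4122) = -1/6523120 - 1987/4122 = -6480721781/13444150320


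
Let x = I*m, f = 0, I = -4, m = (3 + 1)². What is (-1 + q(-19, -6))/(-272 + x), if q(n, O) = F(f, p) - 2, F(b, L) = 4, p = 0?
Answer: -1/336 ≈ -0.0029762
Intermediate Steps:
m = 16 (m = 4² = 16)
x = -64 (x = -4*16 = -64)
q(n, O) = 2 (q(n, O) = 4 - 2 = 2)
(-1 + q(-19, -6))/(-272 + x) = (-1 + 2)/(-272 - 64) = 1/(-336) = 1*(-1/336) = -1/336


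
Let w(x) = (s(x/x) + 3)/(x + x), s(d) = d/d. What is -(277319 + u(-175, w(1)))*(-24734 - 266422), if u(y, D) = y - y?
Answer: 80743090764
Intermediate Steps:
s(d) = 1
w(x) = 2/x (w(x) = (1 + 3)/(x + x) = 4/((2*x)) = 4*(1/(2*x)) = 2/x)
u(y, D) = 0
-(277319 + u(-175, w(1)))*(-24734 - 266422) = -(277319 + 0)*(-24734 - 266422) = -277319*(-291156) = -1*(-80743090764) = 80743090764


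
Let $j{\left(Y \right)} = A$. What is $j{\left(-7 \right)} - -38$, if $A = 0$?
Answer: $38$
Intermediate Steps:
$j{\left(Y \right)} = 0$
$j{\left(-7 \right)} - -38 = 0 - -38 = 0 + 38 = 38$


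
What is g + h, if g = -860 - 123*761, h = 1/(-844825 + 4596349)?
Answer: -354380211611/3751524 ≈ -94463.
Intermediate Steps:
h = 1/3751524 ≈ 2.6656e-7
g = -94463 (g = -860 - 93603 = -94463)
g + h = -94463 + 1/3751524 = -354380211611/3751524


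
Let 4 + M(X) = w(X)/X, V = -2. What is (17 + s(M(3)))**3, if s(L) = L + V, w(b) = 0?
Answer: 1331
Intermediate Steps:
M(X) = -4 (M(X) = -4 + 0/X = -4 + 0 = -4)
s(L) = -2 + L (s(L) = L - 2 = -2 + L)
(17 + s(M(3)))**3 = (17 + (-2 - 4))**3 = (17 - 6)**3 = 11**3 = 1331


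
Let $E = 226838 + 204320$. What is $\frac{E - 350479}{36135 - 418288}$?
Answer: $- \frac{80679}{382153} \approx -0.21112$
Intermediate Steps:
$E = 431158$
$\frac{E - 350479}{36135 - 418288} = \frac{431158 - 350479}{36135 - 418288} = \frac{80679}{-382153} = 80679 \left(- \frac{1}{382153}\right) = - \frac{80679}{382153}$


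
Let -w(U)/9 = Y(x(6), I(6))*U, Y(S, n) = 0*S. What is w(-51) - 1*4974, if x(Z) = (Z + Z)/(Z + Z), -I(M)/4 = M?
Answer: -4974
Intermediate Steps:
I(M) = -4*M
x(Z) = 1 (x(Z) = (2*Z)/((2*Z)) = (2*Z)*(1/(2*Z)) = 1)
Y(S, n) = 0
w(U) = 0 (w(U) = -0*U = -9*0 = 0)
w(-51) - 1*4974 = 0 - 1*4974 = 0 - 4974 = -4974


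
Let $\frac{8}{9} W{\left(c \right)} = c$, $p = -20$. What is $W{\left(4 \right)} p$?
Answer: $-90$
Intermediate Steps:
$W{\left(c \right)} = \frac{9 c}{8}$
$W{\left(4 \right)} p = \frac{9}{8} \cdot 4 \left(-20\right) = \frac{9}{2} \left(-20\right) = -90$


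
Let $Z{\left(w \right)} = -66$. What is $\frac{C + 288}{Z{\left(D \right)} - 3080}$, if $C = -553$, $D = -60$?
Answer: $\frac{265}{3146} \approx 0.084234$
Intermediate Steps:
$\frac{C + 288}{Z{\left(D \right)} - 3080} = \frac{-553 + 288}{-66 - 3080} = - \frac{265}{-3146} = \left(-265\right) \left(- \frac{1}{3146}\right) = \frac{265}{3146}$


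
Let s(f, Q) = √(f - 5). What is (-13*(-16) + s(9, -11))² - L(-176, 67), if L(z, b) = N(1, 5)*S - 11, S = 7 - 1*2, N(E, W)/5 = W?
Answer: 43986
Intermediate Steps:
N(E, W) = 5*W
S = 5 (S = 7 - 2 = 5)
s(f, Q) = √(-5 + f)
L(z, b) = 114 (L(z, b) = (5*5)*5 - 11 = 25*5 - 11 = 125 - 11 = 114)
(-13*(-16) + s(9, -11))² - L(-176, 67) = (-13*(-16) + √(-5 + 9))² - 1*114 = (208 + √4)² - 114 = (208 + 2)² - 114 = 210² - 114 = 44100 - 114 = 43986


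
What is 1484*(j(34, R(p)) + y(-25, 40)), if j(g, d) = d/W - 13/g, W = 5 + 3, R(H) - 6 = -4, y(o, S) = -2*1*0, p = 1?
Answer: -3339/17 ≈ -196.41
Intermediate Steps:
y(o, S) = 0 (y(o, S) = -2*0 = 0)
R(H) = 2 (R(H) = 6 - 4 = 2)
W = 8
j(g, d) = -13/g + d/8 (j(g, d) = d/8 - 13/g = -13/g + d/8)
1484*(j(34, R(p)) + y(-25, 40)) = 1484*((-13/34 + (⅛)*2) + 0) = 1484*((-13*1/34 + ¼) + 0) = 1484*((-13/34 + ¼) + 0) = 1484*(-9/68 + 0) = 1484*(-9/68) = -3339/17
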